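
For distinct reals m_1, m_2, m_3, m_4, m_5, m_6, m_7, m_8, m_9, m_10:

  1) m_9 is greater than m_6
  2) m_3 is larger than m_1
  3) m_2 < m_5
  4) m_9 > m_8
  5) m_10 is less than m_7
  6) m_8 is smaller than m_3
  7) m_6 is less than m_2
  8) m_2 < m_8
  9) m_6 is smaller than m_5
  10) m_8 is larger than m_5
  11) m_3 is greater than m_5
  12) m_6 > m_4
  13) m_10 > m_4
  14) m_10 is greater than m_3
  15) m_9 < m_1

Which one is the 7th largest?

m_5

The consecutive relations fix a unique order: m_4 < m_6 < m_2 < m_5 < m_8 < m_9 < m_1 < m_3 < m_10 < m_7.
Counting 7 from the largest end gives m_5.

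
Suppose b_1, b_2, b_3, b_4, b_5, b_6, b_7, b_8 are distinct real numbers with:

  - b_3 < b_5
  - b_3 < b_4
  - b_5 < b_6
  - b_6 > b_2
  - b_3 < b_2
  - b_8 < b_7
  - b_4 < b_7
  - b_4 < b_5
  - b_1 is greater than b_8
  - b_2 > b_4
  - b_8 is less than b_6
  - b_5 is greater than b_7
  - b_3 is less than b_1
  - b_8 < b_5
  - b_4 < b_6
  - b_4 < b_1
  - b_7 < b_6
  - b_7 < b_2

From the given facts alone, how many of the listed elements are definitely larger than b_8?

5

Directly above b_8: b_7, b_5, b_1, b_6.
One step further: b_2 (5 so far).
No other element is forced above b_8 by the given relations, so the count is 5.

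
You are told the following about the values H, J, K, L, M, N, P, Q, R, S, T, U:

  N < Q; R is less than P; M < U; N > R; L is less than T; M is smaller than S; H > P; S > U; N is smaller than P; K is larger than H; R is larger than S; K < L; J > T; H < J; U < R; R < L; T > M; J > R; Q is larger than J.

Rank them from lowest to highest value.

Each adjacent pair is fixed by a given relation: M < U; U < S; S < R; R < N; N < P; P < H; H < K; K < L; L < T; T < J; J < Q. Chaining them end to end gives the full order.

M < U < S < R < N < P < H < K < L < T < J < Q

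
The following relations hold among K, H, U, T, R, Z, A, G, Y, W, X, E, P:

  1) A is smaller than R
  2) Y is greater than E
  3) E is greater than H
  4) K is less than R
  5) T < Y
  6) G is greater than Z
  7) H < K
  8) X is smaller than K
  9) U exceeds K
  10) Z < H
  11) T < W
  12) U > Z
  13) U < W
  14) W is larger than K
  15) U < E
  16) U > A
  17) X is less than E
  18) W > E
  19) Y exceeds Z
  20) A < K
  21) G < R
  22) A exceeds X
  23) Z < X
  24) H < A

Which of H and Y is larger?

Y

The relevant relations are H < A; A < K; K < U; U < E; E < Y.
Together: H < A < K < U < E < Y.
So H < Y; Y is the larger of the two.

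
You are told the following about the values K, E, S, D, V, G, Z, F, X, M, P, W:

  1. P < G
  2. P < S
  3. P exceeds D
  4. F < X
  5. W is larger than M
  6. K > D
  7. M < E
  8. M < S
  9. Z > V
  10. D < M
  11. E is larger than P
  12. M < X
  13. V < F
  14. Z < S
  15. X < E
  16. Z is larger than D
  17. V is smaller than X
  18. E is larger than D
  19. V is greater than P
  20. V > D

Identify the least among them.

Chaining upward from D: directly above it, P, K, V, M, Z, E; then F, S, X, W, G.
That covers every other element, and nothing is given below D, so D is the least.

D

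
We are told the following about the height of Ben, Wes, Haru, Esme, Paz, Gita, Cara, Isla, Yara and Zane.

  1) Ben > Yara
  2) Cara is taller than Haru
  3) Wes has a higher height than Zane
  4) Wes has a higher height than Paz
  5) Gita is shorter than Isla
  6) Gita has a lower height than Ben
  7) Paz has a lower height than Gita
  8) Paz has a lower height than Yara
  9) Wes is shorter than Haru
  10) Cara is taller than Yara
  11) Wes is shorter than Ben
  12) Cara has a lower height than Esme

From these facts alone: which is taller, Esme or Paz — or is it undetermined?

Esme

Paz < Wes and Wes < Haru give Paz < Haru.
With Haru < Cara: Paz < Wes < Haru < Cara.
With Cara < Esme: Paz < Wes < Haru < Cara < Esme.
So Esme is taller.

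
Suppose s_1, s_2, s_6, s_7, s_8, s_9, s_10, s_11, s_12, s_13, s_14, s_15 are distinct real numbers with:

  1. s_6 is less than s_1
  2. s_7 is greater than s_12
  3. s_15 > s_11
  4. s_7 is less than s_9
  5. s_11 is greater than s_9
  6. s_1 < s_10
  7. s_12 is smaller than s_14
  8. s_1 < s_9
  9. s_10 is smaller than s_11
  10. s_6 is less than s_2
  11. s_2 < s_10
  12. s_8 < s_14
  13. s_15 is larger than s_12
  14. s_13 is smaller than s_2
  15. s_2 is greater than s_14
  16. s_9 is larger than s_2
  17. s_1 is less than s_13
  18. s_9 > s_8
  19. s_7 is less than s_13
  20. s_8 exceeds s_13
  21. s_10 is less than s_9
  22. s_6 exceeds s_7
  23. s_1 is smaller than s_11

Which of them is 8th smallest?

s_2

Piecing the relations together gives one ordering: s_12 < s_7 < s_6 < s_1 < s_13 < s_8 < s_14 < s_2 < s_10 < s_9 < s_11 < s_15.
The 8th smallest is s_2.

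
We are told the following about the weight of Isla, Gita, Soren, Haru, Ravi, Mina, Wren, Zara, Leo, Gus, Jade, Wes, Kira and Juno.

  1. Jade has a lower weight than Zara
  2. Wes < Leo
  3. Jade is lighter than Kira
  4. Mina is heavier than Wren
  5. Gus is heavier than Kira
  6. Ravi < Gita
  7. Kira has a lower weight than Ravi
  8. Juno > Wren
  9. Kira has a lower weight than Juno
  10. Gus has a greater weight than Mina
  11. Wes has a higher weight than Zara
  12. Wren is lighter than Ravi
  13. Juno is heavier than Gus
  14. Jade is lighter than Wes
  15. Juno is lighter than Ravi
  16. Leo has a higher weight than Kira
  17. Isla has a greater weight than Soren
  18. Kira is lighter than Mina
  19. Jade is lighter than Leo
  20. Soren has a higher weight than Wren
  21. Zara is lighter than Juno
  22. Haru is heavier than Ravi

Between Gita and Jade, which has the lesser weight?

The relevant relations are Jade < Kira; Kira < Mina; Mina < Gus; Gus < Juno; Juno < Ravi; Ravi < Gita.
Together: Jade < Kira < Mina < Gus < Juno < Ravi < Gita.
So Jade < Gita; Jade is the lighter of the two.

Jade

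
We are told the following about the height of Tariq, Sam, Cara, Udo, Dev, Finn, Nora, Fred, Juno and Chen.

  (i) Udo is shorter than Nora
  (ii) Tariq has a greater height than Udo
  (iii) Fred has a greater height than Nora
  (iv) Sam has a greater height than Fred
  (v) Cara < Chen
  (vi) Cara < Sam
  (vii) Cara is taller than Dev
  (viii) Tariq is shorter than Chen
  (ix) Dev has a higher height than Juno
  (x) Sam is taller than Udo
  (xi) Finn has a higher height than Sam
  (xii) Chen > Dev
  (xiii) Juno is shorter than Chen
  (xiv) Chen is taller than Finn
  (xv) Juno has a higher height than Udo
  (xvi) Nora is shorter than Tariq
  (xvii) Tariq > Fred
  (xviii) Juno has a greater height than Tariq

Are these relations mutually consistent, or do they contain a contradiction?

Every relation is compatible with Udo < Nora < Fred < Tariq < Juno < Dev < Cara < Sam < Finn < Chen; the set is consistent.

consistent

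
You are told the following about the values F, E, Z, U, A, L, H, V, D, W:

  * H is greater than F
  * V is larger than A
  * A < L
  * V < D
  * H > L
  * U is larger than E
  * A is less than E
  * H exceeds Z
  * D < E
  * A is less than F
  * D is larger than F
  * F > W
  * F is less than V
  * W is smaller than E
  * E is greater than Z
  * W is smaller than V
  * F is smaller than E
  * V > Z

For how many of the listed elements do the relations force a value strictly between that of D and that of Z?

1

Chaining upward from Z reaches: V, E, H, U.
Chaining downward from D reaches: W, A, F, V.
Strictly between Z and D are those in both lists: V — 1 element.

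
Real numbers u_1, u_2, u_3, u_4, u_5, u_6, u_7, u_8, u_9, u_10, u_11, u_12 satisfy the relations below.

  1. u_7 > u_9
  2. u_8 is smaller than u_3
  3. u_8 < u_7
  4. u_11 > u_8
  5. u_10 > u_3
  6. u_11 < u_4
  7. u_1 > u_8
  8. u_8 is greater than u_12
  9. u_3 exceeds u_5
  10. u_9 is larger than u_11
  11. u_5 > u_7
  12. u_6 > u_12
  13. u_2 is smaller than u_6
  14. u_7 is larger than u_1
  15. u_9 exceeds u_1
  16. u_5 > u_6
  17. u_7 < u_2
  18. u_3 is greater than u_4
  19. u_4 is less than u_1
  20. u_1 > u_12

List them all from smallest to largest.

The consecutive links are each given: u_12 < u_8; u_8 < u_11; u_11 < u_4; u_4 < u_1; u_1 < u_9; u_9 < u_7; u_7 < u_2; u_2 < u_6; u_6 < u_5; u_5 < u_3; u_3 < u_10.

u_12 < u_8 < u_11 < u_4 < u_1 < u_9 < u_7 < u_2 < u_6 < u_5 < u_3 < u_10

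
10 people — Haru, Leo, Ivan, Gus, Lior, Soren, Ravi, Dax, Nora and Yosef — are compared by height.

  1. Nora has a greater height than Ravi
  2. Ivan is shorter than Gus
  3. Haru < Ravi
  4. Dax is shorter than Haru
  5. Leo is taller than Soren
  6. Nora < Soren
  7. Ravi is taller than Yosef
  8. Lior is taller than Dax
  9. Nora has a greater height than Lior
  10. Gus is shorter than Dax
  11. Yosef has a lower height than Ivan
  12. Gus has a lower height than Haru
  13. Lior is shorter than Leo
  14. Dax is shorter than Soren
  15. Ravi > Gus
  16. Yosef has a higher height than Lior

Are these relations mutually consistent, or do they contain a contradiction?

We have Gus < Dax stated directly, yet also Dax < Lior < Yosef < Ivan < Gus by chaining the others — so Dax < Gus. Contradiction.

inconsistent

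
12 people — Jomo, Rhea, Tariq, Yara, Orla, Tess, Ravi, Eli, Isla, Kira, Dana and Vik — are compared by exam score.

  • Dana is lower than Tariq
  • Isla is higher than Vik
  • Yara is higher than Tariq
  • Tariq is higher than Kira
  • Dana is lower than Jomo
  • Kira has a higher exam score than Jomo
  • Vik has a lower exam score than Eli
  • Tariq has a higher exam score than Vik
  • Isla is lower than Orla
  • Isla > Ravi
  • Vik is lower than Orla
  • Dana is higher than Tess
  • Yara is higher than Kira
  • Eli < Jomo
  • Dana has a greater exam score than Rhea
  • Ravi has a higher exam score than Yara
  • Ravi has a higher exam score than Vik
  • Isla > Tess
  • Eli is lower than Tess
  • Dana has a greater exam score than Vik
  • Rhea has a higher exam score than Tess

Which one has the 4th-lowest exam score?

Piecing the relations together gives one ordering: Vik < Eli < Tess < Rhea < Dana < Jomo < Kira < Tariq < Yara < Ravi < Isla < Orla.
Counting 4 from the smallest end gives Rhea.

Rhea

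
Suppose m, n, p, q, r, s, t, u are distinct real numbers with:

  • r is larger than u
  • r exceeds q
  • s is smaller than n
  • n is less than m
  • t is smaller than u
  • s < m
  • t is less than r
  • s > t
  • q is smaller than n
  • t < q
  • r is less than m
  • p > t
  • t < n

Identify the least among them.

t

Chaining upward from t: directly above it, s, q, u, n, r, p; then m.
That covers every other element, and nothing is given below t, so t is the least.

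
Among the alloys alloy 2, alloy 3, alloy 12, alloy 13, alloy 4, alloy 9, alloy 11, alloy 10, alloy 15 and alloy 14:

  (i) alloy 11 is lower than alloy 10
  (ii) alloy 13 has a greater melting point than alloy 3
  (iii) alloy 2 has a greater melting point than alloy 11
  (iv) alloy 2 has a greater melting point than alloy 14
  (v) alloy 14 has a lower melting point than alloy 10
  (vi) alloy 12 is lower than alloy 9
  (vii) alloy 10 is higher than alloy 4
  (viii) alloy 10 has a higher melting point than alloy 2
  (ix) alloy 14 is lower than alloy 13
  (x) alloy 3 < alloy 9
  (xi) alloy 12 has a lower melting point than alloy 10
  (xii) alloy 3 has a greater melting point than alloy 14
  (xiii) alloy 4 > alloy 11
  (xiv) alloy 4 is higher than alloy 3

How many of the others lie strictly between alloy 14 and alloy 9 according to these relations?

1

The relations place alloy 14 below alloy 9. An element lies strictly between them when it is forced above alloy 14 and also forced below alloy 9.
Above alloy 14: {alloy 3, alloy 13, alloy 4, alloy 2, alloy 10}. Below alloy 9: {alloy 12, alloy 3}.
Intersection: {alloy 3} — 1.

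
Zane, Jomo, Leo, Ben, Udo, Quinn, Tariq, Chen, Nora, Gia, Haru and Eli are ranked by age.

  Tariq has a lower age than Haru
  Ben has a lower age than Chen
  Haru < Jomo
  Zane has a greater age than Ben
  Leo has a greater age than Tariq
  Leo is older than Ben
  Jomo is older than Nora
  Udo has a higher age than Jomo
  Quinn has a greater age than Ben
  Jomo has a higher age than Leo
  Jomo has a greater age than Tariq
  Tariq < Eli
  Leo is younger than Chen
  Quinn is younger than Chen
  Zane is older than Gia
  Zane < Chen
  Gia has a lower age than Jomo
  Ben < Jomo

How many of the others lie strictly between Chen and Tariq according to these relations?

The relations place Tariq below Chen. An element lies strictly between them when it is forced above Tariq and also forced below Chen.
Above Tariq: {Eli, Haru, Leo, Jomo, Udo}. Below Chen: {Gia, Ben, Zane, Quinn, Leo}.
Intersection: {Leo} — 1.

1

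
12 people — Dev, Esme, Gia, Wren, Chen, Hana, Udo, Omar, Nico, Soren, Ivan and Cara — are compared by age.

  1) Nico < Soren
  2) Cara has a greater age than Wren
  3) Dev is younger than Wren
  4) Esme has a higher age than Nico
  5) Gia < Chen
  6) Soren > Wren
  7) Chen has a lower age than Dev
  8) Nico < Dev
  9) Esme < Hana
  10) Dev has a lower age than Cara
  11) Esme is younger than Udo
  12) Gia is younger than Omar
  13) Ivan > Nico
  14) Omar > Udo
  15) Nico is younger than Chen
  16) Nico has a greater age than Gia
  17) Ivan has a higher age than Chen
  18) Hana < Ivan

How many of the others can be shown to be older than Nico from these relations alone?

10

Directly above Nico: Chen, Dev, Esme, Soren, Ivan.
One step further: Wren, Cara, Udo, Hana (9 so far).
One step further: Omar (10 so far).
No other element is forced above Nico by the given relations, so the count is 10.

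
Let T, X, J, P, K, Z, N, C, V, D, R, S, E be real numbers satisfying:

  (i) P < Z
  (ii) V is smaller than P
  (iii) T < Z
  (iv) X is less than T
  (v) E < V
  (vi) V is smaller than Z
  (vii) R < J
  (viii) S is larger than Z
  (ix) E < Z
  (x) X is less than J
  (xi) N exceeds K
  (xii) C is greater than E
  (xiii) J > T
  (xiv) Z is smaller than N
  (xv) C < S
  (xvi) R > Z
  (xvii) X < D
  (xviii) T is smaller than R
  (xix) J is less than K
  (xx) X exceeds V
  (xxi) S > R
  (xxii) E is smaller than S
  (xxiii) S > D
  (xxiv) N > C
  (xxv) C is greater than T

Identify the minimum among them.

E

Chaining upward from E: directly above it, V, Z, C, S; then X, P, R, N; then T, D, J; then K.
That covers every other element, and nothing is given below E, so E is the minimum.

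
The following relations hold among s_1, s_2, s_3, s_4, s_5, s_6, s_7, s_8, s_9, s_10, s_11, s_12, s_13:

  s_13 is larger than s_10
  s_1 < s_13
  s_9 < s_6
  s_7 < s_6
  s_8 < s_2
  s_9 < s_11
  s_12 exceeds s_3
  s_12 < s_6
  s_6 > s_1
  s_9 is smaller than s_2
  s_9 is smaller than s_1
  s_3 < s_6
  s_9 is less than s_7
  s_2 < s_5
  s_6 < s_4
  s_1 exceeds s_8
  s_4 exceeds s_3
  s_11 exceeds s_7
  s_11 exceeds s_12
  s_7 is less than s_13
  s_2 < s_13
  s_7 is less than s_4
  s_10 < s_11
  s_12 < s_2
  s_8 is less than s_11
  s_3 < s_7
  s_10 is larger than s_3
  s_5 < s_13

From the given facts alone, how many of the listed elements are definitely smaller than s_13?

Directly below s_13: s_7, s_10, s_1, s_2, s_5.
One step further: s_3, s_12, s_9, s_8 (9 so far).
No other element is forced below s_13 by the given relations, so the count is 9.

9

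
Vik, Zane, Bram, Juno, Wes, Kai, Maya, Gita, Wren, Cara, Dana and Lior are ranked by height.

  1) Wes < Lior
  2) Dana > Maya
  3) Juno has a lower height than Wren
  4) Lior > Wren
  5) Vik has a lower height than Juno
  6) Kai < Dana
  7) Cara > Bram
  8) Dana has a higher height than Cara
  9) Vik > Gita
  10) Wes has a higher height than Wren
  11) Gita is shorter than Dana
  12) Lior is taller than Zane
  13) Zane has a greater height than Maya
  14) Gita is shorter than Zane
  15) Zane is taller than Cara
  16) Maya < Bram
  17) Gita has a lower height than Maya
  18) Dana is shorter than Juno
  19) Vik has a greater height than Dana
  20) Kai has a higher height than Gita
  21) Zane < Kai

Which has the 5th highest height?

Vik

The consecutive relations fix a unique order: Gita < Maya < Bram < Cara < Zane < Kai < Dana < Vik < Juno < Wren < Wes < Lior.
The 5th largest is Vik.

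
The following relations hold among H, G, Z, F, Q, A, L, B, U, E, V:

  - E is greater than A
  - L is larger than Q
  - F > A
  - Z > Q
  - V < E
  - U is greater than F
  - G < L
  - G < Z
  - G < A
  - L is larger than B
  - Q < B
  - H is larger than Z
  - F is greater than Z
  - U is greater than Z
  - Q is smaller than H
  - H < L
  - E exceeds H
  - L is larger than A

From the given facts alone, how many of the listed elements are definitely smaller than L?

6

The elements the relations force below L are G, A, Q, Z, B, H — no chain reaches any other.
That is 6.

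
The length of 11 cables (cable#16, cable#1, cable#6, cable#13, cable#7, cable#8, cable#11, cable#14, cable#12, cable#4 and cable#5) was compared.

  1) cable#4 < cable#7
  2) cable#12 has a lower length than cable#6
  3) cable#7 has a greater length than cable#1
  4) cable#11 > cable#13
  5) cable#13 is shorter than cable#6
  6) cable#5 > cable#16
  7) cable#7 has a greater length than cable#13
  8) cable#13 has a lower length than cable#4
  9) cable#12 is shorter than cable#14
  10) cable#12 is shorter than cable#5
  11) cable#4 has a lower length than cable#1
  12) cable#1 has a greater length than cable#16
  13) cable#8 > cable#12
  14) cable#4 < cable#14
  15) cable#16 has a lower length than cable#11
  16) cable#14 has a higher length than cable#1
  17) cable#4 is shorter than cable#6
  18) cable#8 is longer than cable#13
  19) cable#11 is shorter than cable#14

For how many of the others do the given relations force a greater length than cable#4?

Directly above cable#4: cable#1, cable#6, cable#7, cable#14.
Nothing else is reachable above cable#4; 4 in all.

4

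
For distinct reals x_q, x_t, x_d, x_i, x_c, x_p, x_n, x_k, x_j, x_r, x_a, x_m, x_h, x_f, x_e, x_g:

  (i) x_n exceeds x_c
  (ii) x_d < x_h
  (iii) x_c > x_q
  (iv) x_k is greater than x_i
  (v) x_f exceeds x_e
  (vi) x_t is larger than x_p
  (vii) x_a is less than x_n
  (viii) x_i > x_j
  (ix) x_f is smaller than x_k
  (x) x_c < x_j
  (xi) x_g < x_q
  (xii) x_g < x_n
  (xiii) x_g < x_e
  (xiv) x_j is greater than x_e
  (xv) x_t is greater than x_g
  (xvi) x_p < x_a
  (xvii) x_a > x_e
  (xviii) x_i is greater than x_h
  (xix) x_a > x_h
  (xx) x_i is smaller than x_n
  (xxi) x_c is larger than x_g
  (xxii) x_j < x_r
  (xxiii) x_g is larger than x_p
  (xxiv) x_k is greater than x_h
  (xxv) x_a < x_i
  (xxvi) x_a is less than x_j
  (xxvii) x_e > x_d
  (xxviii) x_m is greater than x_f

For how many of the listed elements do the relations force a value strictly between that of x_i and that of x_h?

The relations place x_h below x_i. An element lies strictly between them when it is forced above x_h and also forced below x_i.
Above x_h: {x_a, x_j, x_n, x_r, x_k}. Below x_i: {x_d, x_p, x_g, x_q, x_c, x_e, x_a, x_j}.
Intersection: {x_a, x_j} — 2.

2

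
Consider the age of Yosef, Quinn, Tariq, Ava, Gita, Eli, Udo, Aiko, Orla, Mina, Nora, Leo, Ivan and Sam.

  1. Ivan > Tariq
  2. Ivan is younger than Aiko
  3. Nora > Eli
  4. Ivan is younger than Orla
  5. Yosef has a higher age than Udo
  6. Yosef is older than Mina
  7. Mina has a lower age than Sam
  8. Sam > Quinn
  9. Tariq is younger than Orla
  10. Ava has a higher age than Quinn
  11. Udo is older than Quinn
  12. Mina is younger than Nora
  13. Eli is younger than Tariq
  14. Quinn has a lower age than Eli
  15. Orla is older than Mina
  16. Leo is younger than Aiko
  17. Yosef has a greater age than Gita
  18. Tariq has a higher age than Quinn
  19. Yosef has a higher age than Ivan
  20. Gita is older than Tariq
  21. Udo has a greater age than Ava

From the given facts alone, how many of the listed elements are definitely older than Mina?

The elements the relations force above Mina are Nora, Sam, Orla, Yosef — no chain reaches any other.
That is 4.

4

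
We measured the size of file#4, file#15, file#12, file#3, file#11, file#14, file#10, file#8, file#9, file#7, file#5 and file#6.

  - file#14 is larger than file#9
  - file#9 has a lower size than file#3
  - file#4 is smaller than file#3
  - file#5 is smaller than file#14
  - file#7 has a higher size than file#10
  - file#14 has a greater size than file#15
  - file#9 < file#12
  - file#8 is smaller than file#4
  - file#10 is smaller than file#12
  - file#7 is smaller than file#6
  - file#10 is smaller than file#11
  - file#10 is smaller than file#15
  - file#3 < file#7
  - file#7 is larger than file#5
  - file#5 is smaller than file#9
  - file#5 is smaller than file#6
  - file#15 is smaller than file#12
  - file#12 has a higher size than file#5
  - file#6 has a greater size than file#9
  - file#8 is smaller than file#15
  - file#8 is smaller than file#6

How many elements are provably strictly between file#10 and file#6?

Chaining upward from file#10 reaches: file#11, file#15, file#12, file#14, file#7.
Chaining downward from file#6 reaches: file#5, file#8, file#4, file#9, file#3, file#7.
Strictly between file#10 and file#6 are those in both lists: file#7 — 1 element.

1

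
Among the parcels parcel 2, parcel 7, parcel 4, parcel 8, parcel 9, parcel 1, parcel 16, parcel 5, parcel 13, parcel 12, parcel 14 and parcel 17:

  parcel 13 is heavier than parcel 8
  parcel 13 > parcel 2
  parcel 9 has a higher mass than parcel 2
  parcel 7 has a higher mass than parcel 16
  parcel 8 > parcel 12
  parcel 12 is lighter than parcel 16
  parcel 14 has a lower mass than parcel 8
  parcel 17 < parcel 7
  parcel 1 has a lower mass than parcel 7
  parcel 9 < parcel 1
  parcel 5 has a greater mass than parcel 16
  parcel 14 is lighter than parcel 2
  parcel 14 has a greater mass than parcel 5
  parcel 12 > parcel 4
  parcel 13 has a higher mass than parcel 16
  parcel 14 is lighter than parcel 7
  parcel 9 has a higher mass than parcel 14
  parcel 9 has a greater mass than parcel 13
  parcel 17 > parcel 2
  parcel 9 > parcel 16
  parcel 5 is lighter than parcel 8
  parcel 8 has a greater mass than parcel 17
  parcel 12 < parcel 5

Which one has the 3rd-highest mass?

parcel 9

The consecutive relations fix a unique order: parcel 4 < parcel 12 < parcel 16 < parcel 5 < parcel 14 < parcel 2 < parcel 17 < parcel 8 < parcel 13 < parcel 9 < parcel 1 < parcel 7.
Counting 3 from the largest end gives parcel 9.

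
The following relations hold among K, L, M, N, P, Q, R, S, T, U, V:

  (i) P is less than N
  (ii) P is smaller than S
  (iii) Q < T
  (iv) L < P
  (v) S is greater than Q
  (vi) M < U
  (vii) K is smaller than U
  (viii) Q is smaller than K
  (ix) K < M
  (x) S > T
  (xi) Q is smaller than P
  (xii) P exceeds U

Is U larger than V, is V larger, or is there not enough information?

Following every chain through V: nothing is chained to V.
U is not reached, and no chain runs the other way from U to V.
So the given relations leave the order of V and U undetermined.

undetermined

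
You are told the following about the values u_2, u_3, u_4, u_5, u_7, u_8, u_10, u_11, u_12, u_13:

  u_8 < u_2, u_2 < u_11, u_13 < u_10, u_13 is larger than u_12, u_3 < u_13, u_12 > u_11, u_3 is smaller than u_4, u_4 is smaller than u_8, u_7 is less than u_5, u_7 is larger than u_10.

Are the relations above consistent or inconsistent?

Every relation is compatible with u_3 < u_4 < u_8 < u_2 < u_11 < u_12 < u_13 < u_10 < u_7 < u_5; the set is consistent.

consistent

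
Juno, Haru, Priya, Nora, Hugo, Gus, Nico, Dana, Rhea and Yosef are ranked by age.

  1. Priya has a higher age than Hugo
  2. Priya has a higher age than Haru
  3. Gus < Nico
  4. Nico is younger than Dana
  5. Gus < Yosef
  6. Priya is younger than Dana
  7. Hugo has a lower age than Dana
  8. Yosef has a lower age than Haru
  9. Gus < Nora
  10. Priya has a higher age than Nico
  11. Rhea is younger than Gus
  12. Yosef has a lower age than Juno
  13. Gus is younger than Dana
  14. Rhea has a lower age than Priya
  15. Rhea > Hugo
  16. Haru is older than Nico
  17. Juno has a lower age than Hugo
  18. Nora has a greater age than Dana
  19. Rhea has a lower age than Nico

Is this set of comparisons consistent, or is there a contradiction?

inconsistent

Chaining the given relations yields Yosef < Juno < Hugo < Rhea < Gus, so Yosef < Gus. But one relation states Gus < Yosef. These cannot both hold.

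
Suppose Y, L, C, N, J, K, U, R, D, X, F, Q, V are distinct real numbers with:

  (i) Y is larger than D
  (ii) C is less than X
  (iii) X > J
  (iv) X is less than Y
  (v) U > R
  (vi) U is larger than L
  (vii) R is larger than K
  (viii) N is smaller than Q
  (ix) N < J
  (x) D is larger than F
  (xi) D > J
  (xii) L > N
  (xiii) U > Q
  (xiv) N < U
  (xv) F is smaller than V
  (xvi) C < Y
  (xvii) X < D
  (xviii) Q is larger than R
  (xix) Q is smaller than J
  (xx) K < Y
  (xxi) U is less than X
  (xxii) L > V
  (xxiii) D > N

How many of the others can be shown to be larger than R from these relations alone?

Directly above R: Q, U.
One step further: J, X (4 so far).
One step further: D, Y (6 so far).
No other element is forced above R by the given relations, so the count is 6.

6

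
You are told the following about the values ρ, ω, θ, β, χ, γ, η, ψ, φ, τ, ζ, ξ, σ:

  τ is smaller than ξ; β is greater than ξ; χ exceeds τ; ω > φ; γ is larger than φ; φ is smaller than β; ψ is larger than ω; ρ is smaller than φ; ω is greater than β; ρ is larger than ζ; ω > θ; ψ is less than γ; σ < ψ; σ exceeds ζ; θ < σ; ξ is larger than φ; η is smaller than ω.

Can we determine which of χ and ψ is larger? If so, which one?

undetermined

Following every chain through χ: below χ we get τ.
ψ is not reached, and no chain runs the other way from ψ to χ.
So the given relations leave the order of χ and ψ undetermined.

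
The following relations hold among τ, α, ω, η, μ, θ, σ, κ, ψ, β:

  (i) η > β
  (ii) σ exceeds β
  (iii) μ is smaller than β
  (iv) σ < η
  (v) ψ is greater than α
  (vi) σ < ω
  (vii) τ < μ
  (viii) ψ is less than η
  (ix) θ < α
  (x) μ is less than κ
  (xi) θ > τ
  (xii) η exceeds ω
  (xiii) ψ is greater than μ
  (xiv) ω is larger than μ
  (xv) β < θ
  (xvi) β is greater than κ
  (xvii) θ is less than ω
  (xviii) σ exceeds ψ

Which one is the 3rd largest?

The consecutive relations fix a unique order: τ < μ < κ < β < θ < α < ψ < σ < ω < η.
The 3rd largest is σ.

σ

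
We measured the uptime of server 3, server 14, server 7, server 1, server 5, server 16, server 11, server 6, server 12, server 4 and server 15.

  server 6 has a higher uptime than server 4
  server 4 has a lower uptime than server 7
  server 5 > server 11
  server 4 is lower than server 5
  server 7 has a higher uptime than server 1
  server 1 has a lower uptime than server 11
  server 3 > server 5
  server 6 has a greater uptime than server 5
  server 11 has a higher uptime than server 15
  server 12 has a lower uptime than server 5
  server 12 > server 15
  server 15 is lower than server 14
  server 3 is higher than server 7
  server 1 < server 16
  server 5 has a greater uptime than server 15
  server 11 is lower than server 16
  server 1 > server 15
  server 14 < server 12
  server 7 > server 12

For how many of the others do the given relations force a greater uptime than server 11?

4

The elements the relations force above server 11 are server 5, server 6, server 16, server 3 — no chain reaches any other.
That is 4.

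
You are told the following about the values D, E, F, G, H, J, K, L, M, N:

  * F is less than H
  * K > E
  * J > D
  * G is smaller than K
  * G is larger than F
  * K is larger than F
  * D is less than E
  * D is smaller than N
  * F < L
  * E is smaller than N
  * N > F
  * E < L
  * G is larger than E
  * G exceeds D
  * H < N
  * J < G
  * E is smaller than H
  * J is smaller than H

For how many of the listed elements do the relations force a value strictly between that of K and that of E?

The relations place E below K. An element lies strictly between them when it is forced above E and also forced below K.
Above E: {H, G, N, L}. Below K: {D, F, J, G}.
Intersection: {G} — 1.

1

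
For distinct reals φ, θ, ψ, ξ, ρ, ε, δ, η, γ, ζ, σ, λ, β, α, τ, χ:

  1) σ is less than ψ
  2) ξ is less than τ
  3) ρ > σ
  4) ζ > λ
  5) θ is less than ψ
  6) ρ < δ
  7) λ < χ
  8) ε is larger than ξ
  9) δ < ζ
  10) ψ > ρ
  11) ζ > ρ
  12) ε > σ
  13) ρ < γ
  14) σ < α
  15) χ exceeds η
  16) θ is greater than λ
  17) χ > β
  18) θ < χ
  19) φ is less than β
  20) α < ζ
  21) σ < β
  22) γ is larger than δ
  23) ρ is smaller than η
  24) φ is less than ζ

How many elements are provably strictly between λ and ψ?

1

The relations place λ below ψ. An element lies strictly between them when it is forced above λ and also forced below ψ.
Above λ: {θ, ζ, χ}. Below ψ: {σ, ρ, θ}.
Intersection: {θ} — 1.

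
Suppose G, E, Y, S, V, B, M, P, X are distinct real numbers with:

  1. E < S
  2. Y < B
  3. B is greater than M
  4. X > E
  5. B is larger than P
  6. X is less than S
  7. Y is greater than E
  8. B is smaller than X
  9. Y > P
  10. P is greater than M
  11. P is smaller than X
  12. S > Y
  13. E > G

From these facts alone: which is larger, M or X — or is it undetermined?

X

M < P < Y < B < X, by transitivity through P, Y, B.
So X is larger.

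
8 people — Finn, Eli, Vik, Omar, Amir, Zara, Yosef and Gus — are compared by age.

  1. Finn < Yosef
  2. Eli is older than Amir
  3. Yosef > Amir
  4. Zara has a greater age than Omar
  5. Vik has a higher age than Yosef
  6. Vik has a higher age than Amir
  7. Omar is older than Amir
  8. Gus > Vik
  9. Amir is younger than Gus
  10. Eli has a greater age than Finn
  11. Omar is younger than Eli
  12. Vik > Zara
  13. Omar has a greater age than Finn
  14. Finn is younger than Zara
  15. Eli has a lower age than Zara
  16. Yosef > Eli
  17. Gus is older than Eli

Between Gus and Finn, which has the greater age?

Gus

Chaining the given relations: Finn < Omar < Eli < Zara < Vik < Gus.
So Finn < Gus; Gus is the older of the two.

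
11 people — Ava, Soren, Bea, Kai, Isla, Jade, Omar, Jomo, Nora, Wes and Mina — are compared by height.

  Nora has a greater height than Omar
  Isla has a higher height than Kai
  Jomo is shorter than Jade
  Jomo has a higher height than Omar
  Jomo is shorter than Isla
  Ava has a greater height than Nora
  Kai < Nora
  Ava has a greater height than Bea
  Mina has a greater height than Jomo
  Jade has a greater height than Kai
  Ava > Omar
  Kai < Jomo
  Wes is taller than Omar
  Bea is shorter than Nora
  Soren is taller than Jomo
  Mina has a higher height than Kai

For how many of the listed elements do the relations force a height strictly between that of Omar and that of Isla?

Chaining upward from Omar reaches: Wes, Jomo, Nora, Ava, Jade, Soren, Mina.
Chaining downward from Isla reaches: Kai, Jomo.
Strictly between Omar and Isla are those in both lists: Jomo — 1 element.

1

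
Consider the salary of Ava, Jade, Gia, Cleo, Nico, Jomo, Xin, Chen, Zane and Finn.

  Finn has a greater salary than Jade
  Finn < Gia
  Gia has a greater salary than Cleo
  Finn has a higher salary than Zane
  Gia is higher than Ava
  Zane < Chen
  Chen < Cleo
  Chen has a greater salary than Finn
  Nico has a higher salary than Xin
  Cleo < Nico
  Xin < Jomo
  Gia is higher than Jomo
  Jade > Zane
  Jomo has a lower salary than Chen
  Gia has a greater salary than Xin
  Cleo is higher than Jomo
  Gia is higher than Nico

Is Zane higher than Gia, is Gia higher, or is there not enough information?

Zane < Jade and Jade < Finn give Zane < Finn.
With Finn < Chen: Zane < Jade < Finn < Chen.
With Chen < Cleo: Zane < Jade < Finn < Chen < Cleo.
With Cleo < Nico: Zane < Jade < Finn < Chen < Cleo < Nico.
With Nico < Gia: Zane < Jade < Finn < Chen < Cleo < Nico < Gia.
So Gia is higher.

Gia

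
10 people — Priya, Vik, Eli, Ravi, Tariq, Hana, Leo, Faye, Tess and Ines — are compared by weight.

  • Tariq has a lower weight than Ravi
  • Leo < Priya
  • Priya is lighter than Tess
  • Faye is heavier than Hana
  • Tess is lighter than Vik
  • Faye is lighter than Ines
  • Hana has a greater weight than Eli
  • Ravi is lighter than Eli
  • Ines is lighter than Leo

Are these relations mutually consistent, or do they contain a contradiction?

Every relation is compatible with Tariq < Ravi < Eli < Hana < Faye < Ines < Leo < Priya < Tess < Vik; the set is consistent.

consistent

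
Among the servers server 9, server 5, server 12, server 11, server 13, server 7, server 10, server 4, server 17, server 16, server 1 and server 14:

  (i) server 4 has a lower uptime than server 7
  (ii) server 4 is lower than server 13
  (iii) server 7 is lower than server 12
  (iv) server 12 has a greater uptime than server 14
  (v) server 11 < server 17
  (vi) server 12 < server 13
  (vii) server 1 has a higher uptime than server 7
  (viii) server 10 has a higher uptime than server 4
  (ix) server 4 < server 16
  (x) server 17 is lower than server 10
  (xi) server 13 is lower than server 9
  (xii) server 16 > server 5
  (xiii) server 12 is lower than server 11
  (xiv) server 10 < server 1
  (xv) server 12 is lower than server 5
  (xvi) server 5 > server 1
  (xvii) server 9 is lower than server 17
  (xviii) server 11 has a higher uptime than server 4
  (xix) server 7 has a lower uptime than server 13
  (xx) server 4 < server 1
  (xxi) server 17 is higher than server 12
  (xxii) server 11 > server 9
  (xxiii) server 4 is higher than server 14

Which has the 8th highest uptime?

server 13

Piecing the relations together gives one ordering: server 14 < server 4 < server 7 < server 12 < server 13 < server 9 < server 11 < server 17 < server 10 < server 1 < server 5 < server 16.
The 8th largest is server 13.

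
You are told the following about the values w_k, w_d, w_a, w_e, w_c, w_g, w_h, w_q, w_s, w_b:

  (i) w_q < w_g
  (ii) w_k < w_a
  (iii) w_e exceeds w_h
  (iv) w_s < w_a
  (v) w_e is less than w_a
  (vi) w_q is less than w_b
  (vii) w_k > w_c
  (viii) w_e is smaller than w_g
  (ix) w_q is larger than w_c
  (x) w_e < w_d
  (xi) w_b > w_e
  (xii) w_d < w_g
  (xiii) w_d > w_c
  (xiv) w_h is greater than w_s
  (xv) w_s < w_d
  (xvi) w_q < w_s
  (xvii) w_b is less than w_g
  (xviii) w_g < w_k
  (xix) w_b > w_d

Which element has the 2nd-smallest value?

Chaining the given pairs: w_c < w_q < w_s < w_h < w_e < w_d < w_b < w_g < w_k < w_a.
Counting 2 from the smallest end gives w_q.

w_q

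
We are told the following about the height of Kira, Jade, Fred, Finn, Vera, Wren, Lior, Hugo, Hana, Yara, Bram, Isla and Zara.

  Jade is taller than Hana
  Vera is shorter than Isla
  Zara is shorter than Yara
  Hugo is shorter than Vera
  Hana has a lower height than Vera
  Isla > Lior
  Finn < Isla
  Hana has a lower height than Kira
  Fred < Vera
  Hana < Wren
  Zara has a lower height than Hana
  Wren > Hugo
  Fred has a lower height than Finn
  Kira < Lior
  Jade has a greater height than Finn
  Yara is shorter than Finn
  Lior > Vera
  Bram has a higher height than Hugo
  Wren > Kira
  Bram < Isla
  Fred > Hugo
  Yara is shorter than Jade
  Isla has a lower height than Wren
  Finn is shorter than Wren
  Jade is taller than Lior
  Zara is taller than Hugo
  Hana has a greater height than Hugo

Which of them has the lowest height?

Chaining upward from Hugo: directly above it, Zara, Fred, Hana, Bram, Vera, Wren; then Yara, Kira, Finn, Lior, Isla, Jade.
That covers every other element, and nothing is given below Hugo, so Hugo is the lowest height.

Hugo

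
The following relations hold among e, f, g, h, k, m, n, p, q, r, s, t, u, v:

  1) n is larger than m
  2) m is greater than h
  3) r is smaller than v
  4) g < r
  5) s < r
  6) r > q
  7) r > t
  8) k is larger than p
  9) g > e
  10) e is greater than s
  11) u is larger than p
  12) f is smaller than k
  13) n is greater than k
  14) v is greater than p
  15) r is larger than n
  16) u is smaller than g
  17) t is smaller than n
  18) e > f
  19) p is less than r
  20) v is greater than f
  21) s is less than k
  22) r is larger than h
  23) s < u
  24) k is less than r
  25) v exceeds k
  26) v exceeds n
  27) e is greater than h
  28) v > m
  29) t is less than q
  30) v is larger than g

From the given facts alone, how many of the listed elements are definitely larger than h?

Directly above h: m, e, r.
One step further: n, g, v (6 so far).
No other element is forced above h by the given relations, so the count is 6.

6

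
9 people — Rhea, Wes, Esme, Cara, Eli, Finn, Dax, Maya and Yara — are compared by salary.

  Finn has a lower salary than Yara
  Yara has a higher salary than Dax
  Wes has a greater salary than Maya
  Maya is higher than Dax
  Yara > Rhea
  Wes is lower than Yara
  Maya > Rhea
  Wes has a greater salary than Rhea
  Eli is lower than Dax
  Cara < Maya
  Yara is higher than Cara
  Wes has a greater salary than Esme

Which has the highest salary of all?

Chaining downward from Yara: directly below it, Rhea, Cara, Dax, Wes, Finn; then Esme, Eli, Maya.
That covers every other element, and nothing is given above Yara, so Yara is the highest salary.

Yara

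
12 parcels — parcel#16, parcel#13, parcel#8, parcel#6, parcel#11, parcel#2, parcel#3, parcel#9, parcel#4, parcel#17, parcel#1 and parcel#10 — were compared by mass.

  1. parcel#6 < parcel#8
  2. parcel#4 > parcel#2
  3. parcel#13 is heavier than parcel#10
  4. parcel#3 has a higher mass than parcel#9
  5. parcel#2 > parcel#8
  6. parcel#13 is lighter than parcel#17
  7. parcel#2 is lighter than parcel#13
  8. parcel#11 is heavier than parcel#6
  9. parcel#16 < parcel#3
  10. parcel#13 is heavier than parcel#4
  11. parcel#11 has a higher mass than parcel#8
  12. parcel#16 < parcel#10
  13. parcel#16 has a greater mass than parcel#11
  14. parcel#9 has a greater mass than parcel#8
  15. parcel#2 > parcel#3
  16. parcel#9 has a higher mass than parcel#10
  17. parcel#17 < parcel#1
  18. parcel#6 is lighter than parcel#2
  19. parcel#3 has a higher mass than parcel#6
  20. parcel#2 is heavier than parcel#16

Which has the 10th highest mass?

parcel#11

Piecing the relations together gives one ordering: parcel#6 < parcel#8 < parcel#11 < parcel#16 < parcel#10 < parcel#9 < parcel#3 < parcel#2 < parcel#4 < parcel#13 < parcel#17 < parcel#1.
The 10th largest is parcel#11.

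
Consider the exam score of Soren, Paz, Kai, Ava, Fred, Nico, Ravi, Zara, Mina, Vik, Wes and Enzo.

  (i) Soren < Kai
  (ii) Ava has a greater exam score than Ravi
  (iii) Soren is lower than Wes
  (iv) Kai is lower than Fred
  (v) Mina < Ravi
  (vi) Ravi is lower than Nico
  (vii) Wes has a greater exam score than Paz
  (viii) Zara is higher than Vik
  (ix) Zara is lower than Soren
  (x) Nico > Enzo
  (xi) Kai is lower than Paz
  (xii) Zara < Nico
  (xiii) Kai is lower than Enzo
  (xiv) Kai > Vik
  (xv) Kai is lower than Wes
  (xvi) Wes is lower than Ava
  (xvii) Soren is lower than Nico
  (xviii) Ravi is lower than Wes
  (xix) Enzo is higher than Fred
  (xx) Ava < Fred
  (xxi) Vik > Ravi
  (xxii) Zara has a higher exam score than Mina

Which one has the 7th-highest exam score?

Piecing the relations together gives one ordering: Mina < Ravi < Vik < Zara < Soren < Kai < Paz < Wes < Ava < Fred < Enzo < Nico.
The 7th largest is Kai.

Kai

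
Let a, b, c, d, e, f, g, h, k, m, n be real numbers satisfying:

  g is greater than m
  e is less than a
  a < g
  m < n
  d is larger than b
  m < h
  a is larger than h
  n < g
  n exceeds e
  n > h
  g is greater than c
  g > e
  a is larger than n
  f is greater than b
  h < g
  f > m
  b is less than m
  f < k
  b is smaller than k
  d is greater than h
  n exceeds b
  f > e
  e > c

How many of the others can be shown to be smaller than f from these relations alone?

4

The elements the relations force below f are c, b, m, e — no chain reaches any other.
That is 4.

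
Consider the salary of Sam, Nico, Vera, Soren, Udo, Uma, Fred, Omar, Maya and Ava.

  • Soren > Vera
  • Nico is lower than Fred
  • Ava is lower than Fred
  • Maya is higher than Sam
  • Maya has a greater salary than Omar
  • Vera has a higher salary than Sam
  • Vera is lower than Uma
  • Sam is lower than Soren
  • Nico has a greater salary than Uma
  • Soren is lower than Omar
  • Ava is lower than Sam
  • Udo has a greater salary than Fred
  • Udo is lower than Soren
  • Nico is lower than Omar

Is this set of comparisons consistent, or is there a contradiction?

Every relation is compatible with Ava < Sam < Vera < Uma < Nico < Fred < Udo < Soren < Omar < Maya; the set is consistent.

consistent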